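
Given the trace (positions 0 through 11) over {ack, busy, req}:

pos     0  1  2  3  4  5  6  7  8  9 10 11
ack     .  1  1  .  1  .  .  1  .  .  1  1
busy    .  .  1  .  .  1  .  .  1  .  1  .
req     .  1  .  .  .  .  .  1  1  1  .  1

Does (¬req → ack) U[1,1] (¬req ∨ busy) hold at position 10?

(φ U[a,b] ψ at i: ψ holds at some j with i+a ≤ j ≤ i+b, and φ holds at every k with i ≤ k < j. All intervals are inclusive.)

Need some j in [11,11] with (¬req ∨ busy), and (¬req → ack) at every k in [10,j-1].
  j=11: (¬req ∨ busy) false.
No j in the window works → until fails.

False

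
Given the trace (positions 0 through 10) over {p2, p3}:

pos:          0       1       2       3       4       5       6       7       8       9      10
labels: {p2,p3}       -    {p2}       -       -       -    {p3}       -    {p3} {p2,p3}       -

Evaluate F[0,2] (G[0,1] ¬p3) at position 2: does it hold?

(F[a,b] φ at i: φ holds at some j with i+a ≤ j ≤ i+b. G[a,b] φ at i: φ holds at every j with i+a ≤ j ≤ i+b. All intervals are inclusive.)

True

Check G[0,1] ¬p3 at each j in [2,4]:
  j=2: holds on [2,3]
  j=3: holds on [3,4]
  j=4: holds on [4,5]
Found at j=2 → formula holds.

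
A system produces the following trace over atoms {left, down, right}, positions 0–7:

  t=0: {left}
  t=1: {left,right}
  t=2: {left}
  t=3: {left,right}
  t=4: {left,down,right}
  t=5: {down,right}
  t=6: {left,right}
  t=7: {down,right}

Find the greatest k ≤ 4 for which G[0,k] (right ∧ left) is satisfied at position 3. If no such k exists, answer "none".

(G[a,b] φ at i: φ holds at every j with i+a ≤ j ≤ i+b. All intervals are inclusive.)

1

(right ∧ left) must hold from j=3 onward; find where it first fails.
  j=3: holds
  j=4: holds
  j=5: fails
Holds on [3,4], so largest k = 1.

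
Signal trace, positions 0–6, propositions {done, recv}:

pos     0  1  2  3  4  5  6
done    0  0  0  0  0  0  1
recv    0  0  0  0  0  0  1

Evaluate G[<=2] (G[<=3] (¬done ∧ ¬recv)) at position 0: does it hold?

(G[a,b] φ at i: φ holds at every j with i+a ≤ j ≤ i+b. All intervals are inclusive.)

Check G[<=3] (¬done ∧ ¬recv) at every j in [0,2]:
  j=0: holds on [0,3]
  j=1: holds on [1,4]
  j=2: holds on [2,5]
All positions satisfy it → formula holds.

True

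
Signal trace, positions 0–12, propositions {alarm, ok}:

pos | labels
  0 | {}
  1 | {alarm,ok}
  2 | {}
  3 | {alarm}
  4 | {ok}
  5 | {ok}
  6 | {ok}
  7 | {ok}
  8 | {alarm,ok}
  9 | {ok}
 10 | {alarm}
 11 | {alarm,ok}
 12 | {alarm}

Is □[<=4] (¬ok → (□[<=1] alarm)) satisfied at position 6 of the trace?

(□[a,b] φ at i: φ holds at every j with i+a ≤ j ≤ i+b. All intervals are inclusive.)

Check (¬ok → (□[<=1] alarm)) at every j in [6,10]:
  j=6: antecedent false → ✓
  j=7: antecedent false → ✓
  j=8: antecedent false → ✓
  j=9: antecedent false → ✓
  j=10: antecedent true; consequent holds on [10,11] → ✓
All positions satisfy it → formula holds.

Yes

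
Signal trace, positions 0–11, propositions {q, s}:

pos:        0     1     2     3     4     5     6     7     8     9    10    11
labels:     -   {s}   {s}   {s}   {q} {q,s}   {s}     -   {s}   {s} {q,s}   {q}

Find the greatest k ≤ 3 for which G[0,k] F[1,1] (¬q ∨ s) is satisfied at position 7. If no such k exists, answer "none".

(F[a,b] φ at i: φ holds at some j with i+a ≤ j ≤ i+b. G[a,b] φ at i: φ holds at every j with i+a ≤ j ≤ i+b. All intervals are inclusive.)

2

F[1,1] (¬q ∨ s) must hold from j=7 onward; find where it first fails.
  j=7: holds
  j=8: holds
  j=9: holds
  j=10: fails
Holds on [7,9], so largest k = 2.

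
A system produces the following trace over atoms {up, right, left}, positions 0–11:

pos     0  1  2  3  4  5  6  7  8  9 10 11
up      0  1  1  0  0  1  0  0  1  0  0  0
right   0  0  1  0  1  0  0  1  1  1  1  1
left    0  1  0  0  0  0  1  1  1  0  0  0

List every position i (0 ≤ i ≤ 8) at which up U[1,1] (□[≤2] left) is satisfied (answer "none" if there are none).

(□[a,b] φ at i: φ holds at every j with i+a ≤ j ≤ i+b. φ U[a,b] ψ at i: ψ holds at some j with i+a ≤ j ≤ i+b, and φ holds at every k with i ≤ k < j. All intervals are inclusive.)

Evaluate at each i in [0,8]:
  i=0: ✗ (no rhs in [1,1])
  i=1: ✗ (no rhs in [2,2])
  i=2: ✗ (no rhs in [3,3])
  i=3: ✗ (no rhs in [4,4])
  i=4: ✗ (no rhs in [5,5])
  i=5: ✓ (rhs at j=6; lhs holds on [5,5])
  i=6: ✗ (no rhs in [7,7])
  i=7: ✗ (no rhs in [8,8])
  i=8: ✗ (no rhs in [9,9])

5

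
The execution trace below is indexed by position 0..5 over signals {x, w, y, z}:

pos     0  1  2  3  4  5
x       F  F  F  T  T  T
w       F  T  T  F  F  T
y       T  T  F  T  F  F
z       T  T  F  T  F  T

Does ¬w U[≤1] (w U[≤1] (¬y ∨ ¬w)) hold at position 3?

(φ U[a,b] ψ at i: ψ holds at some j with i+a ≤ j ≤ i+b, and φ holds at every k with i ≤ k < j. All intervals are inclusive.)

Need some j in [3,4] with (w U[≤1] (¬y ∨ ¬w)), and ¬w at every k in [3,j-1].
  j=3: (w U[≤1] (¬y ∨ ¬w)) holds; no prefix to check → satisfied.

Yes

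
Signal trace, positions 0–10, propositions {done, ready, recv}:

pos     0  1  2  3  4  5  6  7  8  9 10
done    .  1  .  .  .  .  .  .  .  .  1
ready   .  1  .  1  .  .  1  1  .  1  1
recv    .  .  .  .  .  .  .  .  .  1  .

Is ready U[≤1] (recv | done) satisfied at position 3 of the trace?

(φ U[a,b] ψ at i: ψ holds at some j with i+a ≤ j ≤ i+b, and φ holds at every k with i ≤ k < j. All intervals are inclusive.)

Need some j in [3,4] with (recv | done), and ready at every k in [3,j-1].
  j=3: (recv | done) false.
  j=4: (recv | done) false.
No j in the window works → until fails.

No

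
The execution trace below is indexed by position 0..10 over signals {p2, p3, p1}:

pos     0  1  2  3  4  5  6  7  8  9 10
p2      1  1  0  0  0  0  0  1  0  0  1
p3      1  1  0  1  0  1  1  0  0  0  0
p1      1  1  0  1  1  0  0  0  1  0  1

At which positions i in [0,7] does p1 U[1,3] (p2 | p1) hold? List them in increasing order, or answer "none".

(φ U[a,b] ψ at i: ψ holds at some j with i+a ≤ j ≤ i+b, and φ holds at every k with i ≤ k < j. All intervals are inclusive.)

0, 3

Evaluate at each i in [0,7]:
  i=0: ✓ (rhs at j=1; lhs holds on [0,0])
  i=1: ✗ (lhs fails at k=2 before rhs at j=3)
  i=2: ✗ (lhs fails at k=2 before rhs at j=3)
  i=3: ✓ (rhs at j=4; lhs holds on [3,3])
  i=4: ✗ (lhs fails at k=5 before rhs at j=7)
  i=5: ✗ (lhs fails at k=5 before rhs at j=7)
  i=6: ✗ (lhs fails at k=6 before rhs at j=7)
  i=7: ✗ (lhs fails at k=7 before rhs at j=8)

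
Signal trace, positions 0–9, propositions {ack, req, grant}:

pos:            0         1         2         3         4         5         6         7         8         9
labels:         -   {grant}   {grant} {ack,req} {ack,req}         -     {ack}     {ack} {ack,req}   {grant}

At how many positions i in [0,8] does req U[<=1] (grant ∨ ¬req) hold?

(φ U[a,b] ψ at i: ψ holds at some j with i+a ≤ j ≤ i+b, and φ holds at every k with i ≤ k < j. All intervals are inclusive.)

Evaluate at each i in [0,8]:
  i=0: ✓ (rhs at j=0)
  i=1: ✓ (rhs at j=1)
  i=2: ✓ (rhs at j=2)
  i=3: ✗ (no rhs in [3,4])
  i=4: ✓ (rhs at j=5; lhs holds on [4,4])
  i=5: ✓ (rhs at j=5)
  i=6: ✓ (rhs at j=6)
  i=7: ✓ (rhs at j=7)
  i=8: ✓ (rhs at j=9; lhs holds on [8,8])
Positions where it holds: {0, 1, 2, 4, 5, 6, 7, 8} → 8.

8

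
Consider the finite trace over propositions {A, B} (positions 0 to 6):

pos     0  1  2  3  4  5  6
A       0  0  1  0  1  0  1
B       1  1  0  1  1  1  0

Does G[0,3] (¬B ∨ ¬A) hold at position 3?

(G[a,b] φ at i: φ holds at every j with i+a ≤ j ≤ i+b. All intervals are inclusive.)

Does not hold

Check (¬B ∨ ¬A) at every j in [3,6]:
  j=3: true
  j=4: false
  j=5: true
  j=6: true
Fails at j=4 → formula fails.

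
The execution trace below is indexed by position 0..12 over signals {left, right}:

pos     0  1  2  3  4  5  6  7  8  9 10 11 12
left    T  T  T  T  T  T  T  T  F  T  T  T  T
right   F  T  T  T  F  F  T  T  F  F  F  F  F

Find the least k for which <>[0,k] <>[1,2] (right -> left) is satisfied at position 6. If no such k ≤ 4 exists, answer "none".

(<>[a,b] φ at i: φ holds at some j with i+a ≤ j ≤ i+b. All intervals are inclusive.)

0

Scan j = 6,7,… for <>[1,2] (right -> left):
  j=6: holds
First hit at j=6, so smallest k = 6-6 = 0.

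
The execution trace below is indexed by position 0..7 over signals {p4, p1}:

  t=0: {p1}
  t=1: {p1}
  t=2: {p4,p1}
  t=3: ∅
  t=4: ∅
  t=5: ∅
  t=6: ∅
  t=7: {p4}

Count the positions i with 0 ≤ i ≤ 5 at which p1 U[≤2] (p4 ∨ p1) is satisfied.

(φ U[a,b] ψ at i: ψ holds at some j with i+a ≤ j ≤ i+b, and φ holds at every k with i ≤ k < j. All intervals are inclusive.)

3

Evaluate at each i in [0,5]:
  i=0: ✓ (rhs at j=0)
  i=1: ✓ (rhs at j=1)
  i=2: ✓ (rhs at j=2)
  i=3: ✗ (no rhs in [3,5])
  i=4: ✗ (no rhs in [4,6])
  i=5: ✗ (lhs fails at k=5 before rhs at j=7)
Positions where it holds: {0, 1, 2} → 3.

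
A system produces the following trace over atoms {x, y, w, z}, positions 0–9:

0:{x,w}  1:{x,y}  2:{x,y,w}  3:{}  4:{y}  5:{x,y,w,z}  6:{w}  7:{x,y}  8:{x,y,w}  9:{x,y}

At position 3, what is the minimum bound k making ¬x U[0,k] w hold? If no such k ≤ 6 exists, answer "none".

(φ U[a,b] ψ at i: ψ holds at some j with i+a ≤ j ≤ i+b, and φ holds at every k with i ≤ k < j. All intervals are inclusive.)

2

Need earliest j ≥ 3 with w, and ¬x at every k in [3,j-1].
  j=3: rhs fails.
  j=4: rhs fails.
  j=5: rhs holds; lhs holds on [3,4]. k = 2.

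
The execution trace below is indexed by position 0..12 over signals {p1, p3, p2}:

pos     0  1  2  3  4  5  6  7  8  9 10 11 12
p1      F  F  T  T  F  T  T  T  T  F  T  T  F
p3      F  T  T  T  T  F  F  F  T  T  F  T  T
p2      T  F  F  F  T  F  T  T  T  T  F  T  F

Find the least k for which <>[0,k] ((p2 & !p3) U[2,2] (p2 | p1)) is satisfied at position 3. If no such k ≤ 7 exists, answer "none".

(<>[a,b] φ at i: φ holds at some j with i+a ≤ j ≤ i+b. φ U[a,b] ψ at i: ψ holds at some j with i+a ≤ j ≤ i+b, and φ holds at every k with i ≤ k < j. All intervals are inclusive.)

Scan j = 3,4,… for ((p2 & !p3) U[2,2] (p2 | p1)):
  j=3: fails
  j=4: fails
  j=5: fails
  j=6: holds
First hit at j=6, so smallest k = 6-3 = 3.

3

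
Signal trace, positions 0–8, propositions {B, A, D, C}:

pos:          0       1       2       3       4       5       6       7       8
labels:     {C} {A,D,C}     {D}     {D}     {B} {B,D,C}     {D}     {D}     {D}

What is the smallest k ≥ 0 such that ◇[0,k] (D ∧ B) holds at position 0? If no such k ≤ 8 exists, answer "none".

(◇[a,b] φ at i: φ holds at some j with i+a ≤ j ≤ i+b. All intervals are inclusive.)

5

Scan j = 0,1,… for (D ∧ B):
  j=0: fails
  j=1: fails
  j=2: fails
  j=3: fails
  j=4: fails
  j=5: holds
First hit at j=5, so smallest k = 5-0 = 5.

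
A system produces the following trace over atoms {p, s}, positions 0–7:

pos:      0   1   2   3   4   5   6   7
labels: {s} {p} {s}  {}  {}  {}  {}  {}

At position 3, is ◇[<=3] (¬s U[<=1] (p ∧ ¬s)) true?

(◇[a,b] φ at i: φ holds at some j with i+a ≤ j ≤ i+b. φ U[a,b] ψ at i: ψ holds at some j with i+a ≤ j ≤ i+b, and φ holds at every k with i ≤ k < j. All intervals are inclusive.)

Check (¬s U[<=1] (p ∧ ¬s)) at each j in [3,6]:
  j=3: fails
  j=4: fails
  j=5: fails
  j=6: fails
No position in the window satisfies it → formula fails.

False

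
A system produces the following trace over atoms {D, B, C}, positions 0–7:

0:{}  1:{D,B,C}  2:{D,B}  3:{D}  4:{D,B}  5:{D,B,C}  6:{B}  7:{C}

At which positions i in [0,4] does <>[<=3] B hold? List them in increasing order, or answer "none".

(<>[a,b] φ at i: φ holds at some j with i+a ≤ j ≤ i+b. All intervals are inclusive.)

0, 1, 2, 3, 4

Evaluate at each i in [0,4]:
  i=0: ✓ (witness j=1)
  i=1: ✓ (witness j=1)
  i=2: ✓ (witness j=2)
  i=3: ✓ (witness j=4)
  i=4: ✓ (witness j=4)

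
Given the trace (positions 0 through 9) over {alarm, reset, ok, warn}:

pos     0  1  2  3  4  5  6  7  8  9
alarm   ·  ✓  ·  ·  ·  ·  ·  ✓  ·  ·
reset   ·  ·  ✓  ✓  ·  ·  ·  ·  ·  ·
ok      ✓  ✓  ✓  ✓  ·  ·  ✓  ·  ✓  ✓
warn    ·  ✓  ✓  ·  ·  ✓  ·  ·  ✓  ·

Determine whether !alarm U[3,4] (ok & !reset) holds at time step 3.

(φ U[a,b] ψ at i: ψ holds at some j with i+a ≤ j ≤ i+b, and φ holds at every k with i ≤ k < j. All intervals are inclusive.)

Yes

Need some j in [6,7] with (ok & !reset), and !alarm at every k in [3,j-1].
  j=6: (ok & !reset) holds; !alarm holds at every k in [3,5] → satisfied.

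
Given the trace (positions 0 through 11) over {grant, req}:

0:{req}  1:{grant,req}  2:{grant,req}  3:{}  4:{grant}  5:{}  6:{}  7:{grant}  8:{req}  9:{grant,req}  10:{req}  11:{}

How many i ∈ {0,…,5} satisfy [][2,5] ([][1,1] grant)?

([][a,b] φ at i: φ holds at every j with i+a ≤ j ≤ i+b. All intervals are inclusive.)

Evaluate at each i in [0,5]:
  i=0: ✗ (fails at j=2)
  i=1: ✗ (fails at j=4)
  i=2: ✗ (fails at j=4)
  i=3: ✗ (fails at j=5)
  i=4: ✗ (fails at j=7)
  i=5: ✗ (fails at j=7)
Positions where it holds: {} → 0.

0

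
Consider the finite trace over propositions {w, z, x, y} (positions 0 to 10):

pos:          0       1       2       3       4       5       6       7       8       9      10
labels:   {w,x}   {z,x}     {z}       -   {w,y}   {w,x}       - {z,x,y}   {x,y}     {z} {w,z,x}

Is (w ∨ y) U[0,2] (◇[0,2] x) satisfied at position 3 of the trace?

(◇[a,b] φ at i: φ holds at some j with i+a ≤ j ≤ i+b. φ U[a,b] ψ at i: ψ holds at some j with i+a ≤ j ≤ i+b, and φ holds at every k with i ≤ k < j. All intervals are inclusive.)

Need some j in [3,5] with ◇[0,2] x, and (w ∨ y) at every k in [3,j-1].
  j=3: ◇[0,2] x holds; no prefix to check → satisfied.

True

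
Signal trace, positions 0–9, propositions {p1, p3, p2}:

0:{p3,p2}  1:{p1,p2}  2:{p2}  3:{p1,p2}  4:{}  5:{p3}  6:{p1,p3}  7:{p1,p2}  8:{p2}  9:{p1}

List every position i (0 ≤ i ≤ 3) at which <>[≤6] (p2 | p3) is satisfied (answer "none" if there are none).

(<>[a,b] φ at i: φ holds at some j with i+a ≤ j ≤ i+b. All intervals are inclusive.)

Evaluate at each i in [0,3]:
  i=0: ✓ (witness j=0)
  i=1: ✓ (witness j=1)
  i=2: ✓ (witness j=2)
  i=3: ✓ (witness j=3)

0, 1, 2, 3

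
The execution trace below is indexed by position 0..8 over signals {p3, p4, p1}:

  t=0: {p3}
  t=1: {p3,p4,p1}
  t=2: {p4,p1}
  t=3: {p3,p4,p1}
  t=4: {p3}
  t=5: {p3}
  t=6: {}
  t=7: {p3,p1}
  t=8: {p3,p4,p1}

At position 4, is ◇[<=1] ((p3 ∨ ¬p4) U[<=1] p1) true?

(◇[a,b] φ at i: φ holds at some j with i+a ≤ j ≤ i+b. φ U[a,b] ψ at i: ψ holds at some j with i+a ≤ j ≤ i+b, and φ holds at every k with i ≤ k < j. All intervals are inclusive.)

Check ((p3 ∨ ¬p4) U[<=1] p1) at each j in [4,5]:
  j=4: fails
  j=5: fails
No position in the window satisfies it → formula fails.

Does not hold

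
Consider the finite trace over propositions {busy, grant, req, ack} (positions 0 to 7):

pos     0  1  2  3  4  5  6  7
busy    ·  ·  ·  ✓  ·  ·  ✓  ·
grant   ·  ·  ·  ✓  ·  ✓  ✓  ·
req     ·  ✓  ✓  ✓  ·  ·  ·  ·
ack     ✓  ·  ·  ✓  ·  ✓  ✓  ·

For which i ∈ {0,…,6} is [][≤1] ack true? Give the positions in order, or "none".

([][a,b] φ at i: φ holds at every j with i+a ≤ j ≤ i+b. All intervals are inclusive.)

5

Evaluate at each i in [0,6]:
  i=0: ✗ (fails at j=1)
  i=1: ✗ (fails at j=1)
  i=2: ✗ (fails at j=2)
  i=3: ✗ (fails at j=4)
  i=4: ✗ (fails at j=4)
  i=5: ✓ (all of [5,6])
  i=6: ✗ (fails at j=7)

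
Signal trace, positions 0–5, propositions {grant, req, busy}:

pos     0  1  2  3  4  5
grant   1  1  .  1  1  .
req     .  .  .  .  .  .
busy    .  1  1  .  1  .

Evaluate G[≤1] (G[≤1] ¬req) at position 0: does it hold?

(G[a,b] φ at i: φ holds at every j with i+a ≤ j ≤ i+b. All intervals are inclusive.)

Yes

Check G[≤1] ¬req at every j in [0,1]:
  j=0: holds on [0,1]
  j=1: holds on [1,2]
All positions satisfy it → formula holds.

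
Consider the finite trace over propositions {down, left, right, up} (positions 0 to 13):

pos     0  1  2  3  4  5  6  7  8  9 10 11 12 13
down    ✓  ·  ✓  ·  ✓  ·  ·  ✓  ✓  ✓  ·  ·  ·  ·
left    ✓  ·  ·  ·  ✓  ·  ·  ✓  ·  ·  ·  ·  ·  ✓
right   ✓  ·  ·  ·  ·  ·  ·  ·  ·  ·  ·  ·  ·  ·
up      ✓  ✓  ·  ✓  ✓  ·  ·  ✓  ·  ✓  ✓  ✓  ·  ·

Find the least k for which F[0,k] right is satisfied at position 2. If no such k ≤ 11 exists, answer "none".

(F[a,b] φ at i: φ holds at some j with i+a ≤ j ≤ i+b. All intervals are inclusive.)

Scan j = 2,3,… for right:
  j=2: fails
  j=3: fails
  j=4: fails
  j=5: fails
  j=6: fails
  j=7: fails
  j=8: fails
  j=9: fails
  j=10: fails
  j=11: fails
  j=12: fails
  j=13: fails
No j in [2,13] satisfies it → none.

none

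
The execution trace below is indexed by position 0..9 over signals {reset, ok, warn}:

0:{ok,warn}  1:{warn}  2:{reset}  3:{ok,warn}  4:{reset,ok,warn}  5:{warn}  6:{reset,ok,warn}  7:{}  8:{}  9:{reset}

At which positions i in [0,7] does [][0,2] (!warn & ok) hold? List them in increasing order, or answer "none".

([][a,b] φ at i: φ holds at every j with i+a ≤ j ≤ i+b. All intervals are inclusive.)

none

Evaluate at each i in [0,7]:
  i=0: ✗ (fails at j=0)
  i=1: ✗ (fails at j=1)
  i=2: ✗ (fails at j=2)
  i=3: ✗ (fails at j=3)
  i=4: ✗ (fails at j=4)
  i=5: ✗ (fails at j=5)
  i=6: ✗ (fails at j=6)
  i=7: ✗ (fails at j=7)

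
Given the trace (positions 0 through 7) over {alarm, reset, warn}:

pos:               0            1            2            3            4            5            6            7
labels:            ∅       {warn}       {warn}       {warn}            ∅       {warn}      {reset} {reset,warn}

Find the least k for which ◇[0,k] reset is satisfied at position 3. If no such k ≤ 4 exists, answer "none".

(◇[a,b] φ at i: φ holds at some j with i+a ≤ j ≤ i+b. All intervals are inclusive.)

3

Scan j = 3,4,… for reset:
  j=3: fails
  j=4: fails
  j=5: fails
  j=6: holds
First hit at j=6, so smallest k = 6-3 = 3.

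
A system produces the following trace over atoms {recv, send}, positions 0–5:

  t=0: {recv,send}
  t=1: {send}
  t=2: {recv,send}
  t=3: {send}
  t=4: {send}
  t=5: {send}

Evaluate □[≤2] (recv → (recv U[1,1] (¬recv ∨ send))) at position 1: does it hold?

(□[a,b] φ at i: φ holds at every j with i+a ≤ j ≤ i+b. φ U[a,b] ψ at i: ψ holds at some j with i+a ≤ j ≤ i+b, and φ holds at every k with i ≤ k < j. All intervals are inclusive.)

Check (recv → (recv U[1,1] (¬recv ∨ send))) at every j in [1,3]:
  j=1: antecedent false → ✓
  j=2: antecedent true; consequent holds → ✓
  j=3: antecedent false → ✓
All positions satisfy it → formula holds.

True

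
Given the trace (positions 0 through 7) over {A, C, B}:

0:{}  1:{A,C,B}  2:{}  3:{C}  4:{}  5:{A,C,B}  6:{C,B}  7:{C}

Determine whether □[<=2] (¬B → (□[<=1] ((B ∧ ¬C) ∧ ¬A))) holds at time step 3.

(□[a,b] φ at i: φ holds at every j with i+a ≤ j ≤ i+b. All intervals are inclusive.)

Does not hold

Check (¬B → (□[<=1] ((B ∧ ¬C) ∧ ¬A))) at every j in [3,5]:
  j=3: antecedent true; consequent fails at 3 → ✗
  j=4: antecedent true; consequent fails at 4 → ✗
  j=5: antecedent false → ✓
Fails at j=3 → formula fails.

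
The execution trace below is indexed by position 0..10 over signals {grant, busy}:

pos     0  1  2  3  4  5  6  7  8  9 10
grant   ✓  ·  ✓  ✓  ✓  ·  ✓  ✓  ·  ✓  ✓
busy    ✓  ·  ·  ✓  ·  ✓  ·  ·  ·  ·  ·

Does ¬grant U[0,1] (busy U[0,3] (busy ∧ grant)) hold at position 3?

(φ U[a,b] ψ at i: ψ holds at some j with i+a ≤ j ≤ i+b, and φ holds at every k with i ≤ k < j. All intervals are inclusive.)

True

Need some j in [3,4] with (busy U[0,3] (busy ∧ grant)), and ¬grant at every k in [3,j-1].
  j=3: (busy U[0,3] (busy ∧ grant)) holds; no prefix to check → satisfied.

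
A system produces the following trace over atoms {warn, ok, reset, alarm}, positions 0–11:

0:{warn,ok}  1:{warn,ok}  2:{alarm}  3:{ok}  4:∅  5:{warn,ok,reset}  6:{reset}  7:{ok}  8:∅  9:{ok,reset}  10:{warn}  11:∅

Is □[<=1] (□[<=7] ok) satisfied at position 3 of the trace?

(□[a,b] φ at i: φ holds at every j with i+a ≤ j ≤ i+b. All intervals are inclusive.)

Check □[<=7] ok at every j in [3,4]:
  j=3: fails at 4
  j=4: fails at 4
Fails at j=3 → formula fails.

False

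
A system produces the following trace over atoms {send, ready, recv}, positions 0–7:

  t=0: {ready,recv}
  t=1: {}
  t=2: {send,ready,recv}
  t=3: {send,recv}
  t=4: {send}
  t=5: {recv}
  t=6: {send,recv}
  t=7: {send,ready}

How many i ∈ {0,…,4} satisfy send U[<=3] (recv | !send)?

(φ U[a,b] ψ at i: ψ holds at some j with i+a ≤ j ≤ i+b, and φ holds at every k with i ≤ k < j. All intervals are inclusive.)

5

Evaluate at each i in [0,4]:
  i=0: ✓ (rhs at j=0)
  i=1: ✓ (rhs at j=1)
  i=2: ✓ (rhs at j=2)
  i=3: ✓ (rhs at j=3)
  i=4: ✓ (rhs at j=5; lhs holds on [4,4])
Positions where it holds: {0, 1, 2, 3, 4} → 5.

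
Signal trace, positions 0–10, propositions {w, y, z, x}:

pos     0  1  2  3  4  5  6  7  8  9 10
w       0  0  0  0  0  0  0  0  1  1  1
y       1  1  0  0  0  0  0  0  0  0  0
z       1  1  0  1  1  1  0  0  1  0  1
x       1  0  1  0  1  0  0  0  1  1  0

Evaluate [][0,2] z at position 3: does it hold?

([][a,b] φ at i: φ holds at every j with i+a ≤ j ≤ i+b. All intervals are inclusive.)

Check z at every j in [3,5]:
  j=3: true
  j=4: true
  j=5: true
All positions satisfy it → formula holds.

Holds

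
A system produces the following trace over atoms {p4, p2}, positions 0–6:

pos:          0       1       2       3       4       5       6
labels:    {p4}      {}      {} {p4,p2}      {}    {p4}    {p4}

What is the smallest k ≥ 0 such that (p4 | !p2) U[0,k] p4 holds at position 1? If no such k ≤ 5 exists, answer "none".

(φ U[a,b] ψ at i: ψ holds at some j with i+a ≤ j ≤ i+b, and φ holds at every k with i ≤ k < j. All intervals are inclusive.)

Need earliest j ≥ 1 with p4, and (p4 | !p2) at every k in [1,j-1].
  j=1: rhs fails.
  j=2: rhs fails.
  j=3: rhs holds; lhs holds on [1,2]. k = 2.

2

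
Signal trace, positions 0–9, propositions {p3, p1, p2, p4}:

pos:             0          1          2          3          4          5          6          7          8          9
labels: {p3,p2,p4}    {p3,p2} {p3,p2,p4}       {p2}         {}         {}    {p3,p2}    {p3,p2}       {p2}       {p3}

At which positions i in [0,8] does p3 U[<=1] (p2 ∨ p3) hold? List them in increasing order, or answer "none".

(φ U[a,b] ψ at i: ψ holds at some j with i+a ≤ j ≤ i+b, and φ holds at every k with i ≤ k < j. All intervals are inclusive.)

Evaluate at each i in [0,8]:
  i=0: ✓ (rhs at j=0)
  i=1: ✓ (rhs at j=1)
  i=2: ✓ (rhs at j=2)
  i=3: ✓ (rhs at j=3)
  i=4: ✗ (no rhs in [4,5])
  i=5: ✗ (lhs fails at k=5 before rhs at j=6)
  i=6: ✓ (rhs at j=6)
  i=7: ✓ (rhs at j=7)
  i=8: ✓ (rhs at j=8)

0, 1, 2, 3, 6, 7, 8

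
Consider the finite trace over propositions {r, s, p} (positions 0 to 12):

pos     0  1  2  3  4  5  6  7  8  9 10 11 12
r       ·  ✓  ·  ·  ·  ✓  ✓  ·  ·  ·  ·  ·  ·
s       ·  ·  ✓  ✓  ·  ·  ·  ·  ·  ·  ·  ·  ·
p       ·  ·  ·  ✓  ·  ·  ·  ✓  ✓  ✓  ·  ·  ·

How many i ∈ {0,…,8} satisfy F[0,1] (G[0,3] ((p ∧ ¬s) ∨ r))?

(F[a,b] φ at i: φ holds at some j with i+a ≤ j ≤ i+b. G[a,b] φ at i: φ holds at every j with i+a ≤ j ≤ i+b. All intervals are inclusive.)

Evaluate at each i in [0,8]:
  i=0: ✗ (none in [0,1])
  i=1: ✗ (none in [1,2])
  i=2: ✗ (none in [2,3])
  i=3: ✗ (none in [3,4])
  i=4: ✓ (witness j=5)
  i=5: ✓ (witness j=5)
  i=6: ✓ (witness j=6)
  i=7: ✗ (none in [7,8])
  i=8: ✗ (none in [8,9])
Positions where it holds: {4, 5, 6} → 3.

3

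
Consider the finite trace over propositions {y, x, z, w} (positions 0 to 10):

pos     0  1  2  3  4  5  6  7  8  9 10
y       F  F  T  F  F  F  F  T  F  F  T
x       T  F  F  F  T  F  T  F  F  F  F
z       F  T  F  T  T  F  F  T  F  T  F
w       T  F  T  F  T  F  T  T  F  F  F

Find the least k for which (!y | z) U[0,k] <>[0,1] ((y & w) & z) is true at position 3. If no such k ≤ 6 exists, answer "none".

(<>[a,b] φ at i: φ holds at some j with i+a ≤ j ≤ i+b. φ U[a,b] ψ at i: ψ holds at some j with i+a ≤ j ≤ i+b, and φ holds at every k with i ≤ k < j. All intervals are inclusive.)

Need earliest j ≥ 3 with <>[0,1] ((y & w) & z), and (!y | z) at every k in [3,j-1].
  j=3: rhs fails.
  j=4: rhs fails.
  j=5: rhs fails.
  j=6: rhs holds; lhs holds on [3,5]. k = 3.

3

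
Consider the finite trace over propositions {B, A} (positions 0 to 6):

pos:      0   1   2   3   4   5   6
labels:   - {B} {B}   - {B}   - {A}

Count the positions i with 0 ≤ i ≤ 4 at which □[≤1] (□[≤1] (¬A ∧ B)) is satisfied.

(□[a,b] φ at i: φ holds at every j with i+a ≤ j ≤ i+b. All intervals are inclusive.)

0

Evaluate at each i in [0,4]:
  i=0: ✗ (fails at j=0)
  i=1: ✗ (fails at j=2)
  i=2: ✗ (fails at j=2)
  i=3: ✗ (fails at j=3)
  i=4: ✗ (fails at j=4)
Positions where it holds: {} → 0.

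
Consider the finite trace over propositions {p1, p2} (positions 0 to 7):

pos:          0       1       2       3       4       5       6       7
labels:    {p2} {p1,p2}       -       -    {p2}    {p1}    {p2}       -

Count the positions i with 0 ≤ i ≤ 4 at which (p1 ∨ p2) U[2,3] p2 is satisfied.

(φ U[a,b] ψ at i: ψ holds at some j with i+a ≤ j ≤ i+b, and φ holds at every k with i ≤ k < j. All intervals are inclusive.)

Evaluate at each i in [0,4]:
  i=0: ✗ (no rhs in [2,3])
  i=1: ✗ (lhs fails at k=2 before rhs at j=4)
  i=2: ✗ (lhs fails at k=2 before rhs at j=4)
  i=3: ✗ (lhs fails at k=3 before rhs at j=6)
  i=4: ✓ (rhs at j=6; lhs holds on [4,5])
Positions where it holds: {4} → 1.

1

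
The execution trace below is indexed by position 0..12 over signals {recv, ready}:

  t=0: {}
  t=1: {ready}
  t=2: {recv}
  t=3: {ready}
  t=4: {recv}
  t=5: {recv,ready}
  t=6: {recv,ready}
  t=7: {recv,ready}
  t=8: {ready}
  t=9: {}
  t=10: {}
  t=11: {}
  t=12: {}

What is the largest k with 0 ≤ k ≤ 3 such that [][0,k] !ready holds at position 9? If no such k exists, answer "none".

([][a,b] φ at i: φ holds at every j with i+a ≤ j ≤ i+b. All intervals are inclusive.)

3

!ready must hold from j=9 onward; find where it first fails.
  j=9: holds
  j=10: holds
  j=11: holds
  j=12: holds
Holds through j=12; largest k = 3.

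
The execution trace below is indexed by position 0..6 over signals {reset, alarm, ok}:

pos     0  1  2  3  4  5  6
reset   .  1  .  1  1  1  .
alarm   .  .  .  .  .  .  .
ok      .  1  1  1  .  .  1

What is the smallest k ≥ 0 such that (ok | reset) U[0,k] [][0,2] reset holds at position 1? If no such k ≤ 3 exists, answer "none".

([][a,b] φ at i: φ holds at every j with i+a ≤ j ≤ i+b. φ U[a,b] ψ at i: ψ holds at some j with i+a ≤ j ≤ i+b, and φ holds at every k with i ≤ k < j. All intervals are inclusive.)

2

Need earliest j ≥ 1 with [][0,2] reset, and (ok | reset) at every k in [1,j-1].
  j=1: rhs fails.
  j=2: rhs fails.
  j=3: rhs holds; lhs holds on [1,2]. k = 2.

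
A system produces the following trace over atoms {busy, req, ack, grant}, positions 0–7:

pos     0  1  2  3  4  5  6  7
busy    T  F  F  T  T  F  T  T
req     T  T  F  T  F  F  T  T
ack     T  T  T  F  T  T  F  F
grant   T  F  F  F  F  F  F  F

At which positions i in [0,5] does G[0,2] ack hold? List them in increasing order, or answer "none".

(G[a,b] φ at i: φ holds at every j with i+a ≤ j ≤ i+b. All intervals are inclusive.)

Evaluate at each i in [0,5]:
  i=0: ✓ (all of [0,2])
  i=1: ✗ (fails at j=3)
  i=2: ✗ (fails at j=3)
  i=3: ✗ (fails at j=3)
  i=4: ✗ (fails at j=6)
  i=5: ✗ (fails at j=6)

0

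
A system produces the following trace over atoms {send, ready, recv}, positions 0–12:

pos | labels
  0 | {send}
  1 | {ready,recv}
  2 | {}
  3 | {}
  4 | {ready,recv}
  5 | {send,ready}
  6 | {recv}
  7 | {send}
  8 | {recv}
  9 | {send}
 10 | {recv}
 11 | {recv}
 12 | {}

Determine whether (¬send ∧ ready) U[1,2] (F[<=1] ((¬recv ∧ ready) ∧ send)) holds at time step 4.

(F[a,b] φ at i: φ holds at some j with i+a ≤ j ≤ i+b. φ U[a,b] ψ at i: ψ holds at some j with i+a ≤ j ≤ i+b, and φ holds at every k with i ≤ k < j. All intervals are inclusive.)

Yes

Need some j in [5,6] with F[<=1] ((¬recv ∧ ready) ∧ send), and (¬send ∧ ready) at every k in [4,j-1].
  j=5: F[<=1] ((¬recv ∧ ready) ∧ send) holds; (¬send ∧ ready) holds at every k in [4,4] → satisfied.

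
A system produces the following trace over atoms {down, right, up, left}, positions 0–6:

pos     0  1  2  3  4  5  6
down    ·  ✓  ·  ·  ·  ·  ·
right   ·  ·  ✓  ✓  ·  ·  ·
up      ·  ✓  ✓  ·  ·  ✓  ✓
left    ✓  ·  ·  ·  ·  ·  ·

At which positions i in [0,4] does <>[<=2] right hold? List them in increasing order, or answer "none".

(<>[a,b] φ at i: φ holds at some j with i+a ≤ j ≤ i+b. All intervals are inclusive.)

Evaluate at each i in [0,4]:
  i=0: ✓ (witness j=2)
  i=1: ✓ (witness j=2)
  i=2: ✓ (witness j=2)
  i=3: ✓ (witness j=3)
  i=4: ✗ (none in [4,6])

0, 1, 2, 3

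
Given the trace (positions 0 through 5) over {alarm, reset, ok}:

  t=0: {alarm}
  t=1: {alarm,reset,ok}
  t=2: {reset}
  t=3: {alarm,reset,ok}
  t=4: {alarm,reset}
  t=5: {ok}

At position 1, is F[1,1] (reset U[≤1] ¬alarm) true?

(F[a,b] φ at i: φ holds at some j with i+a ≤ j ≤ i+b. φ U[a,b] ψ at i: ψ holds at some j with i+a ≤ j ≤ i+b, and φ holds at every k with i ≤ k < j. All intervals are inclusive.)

Yes

Check (reset U[≤1] ¬alarm) at each j in [2,2]:
  j=2: holds
Found at j=2 → formula holds.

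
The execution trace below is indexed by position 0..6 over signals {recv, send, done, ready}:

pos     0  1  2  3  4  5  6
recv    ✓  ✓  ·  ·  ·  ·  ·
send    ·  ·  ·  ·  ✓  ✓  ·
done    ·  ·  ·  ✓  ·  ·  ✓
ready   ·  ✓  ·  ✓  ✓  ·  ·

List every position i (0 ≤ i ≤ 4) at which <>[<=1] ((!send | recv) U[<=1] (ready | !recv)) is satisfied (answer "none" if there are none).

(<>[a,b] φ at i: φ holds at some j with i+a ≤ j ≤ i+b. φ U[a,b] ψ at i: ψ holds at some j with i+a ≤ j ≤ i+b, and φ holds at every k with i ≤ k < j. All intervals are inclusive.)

Evaluate at each i in [0,4]:
  i=0: ✓ (witness j=0)
  i=1: ✓ (witness j=1)
  i=2: ✓ (witness j=2)
  i=3: ✓ (witness j=3)
  i=4: ✓ (witness j=4)

0, 1, 2, 3, 4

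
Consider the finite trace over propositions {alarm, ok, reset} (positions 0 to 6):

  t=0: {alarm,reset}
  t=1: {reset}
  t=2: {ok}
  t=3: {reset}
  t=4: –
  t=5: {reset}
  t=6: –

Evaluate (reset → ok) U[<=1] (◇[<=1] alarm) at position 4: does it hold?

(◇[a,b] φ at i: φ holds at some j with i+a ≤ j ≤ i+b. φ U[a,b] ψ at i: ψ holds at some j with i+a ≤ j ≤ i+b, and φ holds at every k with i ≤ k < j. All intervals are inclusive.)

Does not hold

Need some j in [4,5] with ◇[<=1] alarm, and (reset → ok) at every k in [4,j-1].
  j=4: ◇[<=1] alarm — fails (none in [4,5]).
  j=5: ◇[<=1] alarm — fails (none in [5,6]).
No j in the window works → until fails.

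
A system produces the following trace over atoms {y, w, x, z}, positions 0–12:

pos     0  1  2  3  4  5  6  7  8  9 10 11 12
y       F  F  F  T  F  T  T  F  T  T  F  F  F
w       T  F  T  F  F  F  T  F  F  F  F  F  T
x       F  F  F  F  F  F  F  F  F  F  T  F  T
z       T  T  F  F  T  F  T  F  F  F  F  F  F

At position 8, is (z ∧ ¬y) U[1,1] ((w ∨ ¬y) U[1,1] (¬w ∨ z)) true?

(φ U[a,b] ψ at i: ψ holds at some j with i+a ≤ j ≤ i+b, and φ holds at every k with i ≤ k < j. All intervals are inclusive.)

False

Need some j in [9,9] with ((w ∨ ¬y) U[1,1] (¬w ∨ z)), and (z ∧ ¬y) at every k in [8,j-1].
  j=9: ((w ∨ ¬y) U[1,1] (¬w ∨ z)) — fails.
No j in the window works → until fails.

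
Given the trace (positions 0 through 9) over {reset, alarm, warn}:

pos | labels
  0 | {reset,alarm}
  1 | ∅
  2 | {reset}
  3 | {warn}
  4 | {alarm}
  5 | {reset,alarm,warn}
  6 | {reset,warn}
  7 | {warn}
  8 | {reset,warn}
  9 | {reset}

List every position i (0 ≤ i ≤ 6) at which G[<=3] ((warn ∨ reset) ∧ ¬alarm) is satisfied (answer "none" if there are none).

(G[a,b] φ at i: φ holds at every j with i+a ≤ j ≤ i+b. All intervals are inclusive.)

6

Evaluate at each i in [0,6]:
  i=0: ✗ (fails at j=0)
  i=1: ✗ (fails at j=1)
  i=2: ✗ (fails at j=4)
  i=3: ✗ (fails at j=4)
  i=4: ✗ (fails at j=4)
  i=5: ✗ (fails at j=5)
  i=6: ✓ (all of [6,9])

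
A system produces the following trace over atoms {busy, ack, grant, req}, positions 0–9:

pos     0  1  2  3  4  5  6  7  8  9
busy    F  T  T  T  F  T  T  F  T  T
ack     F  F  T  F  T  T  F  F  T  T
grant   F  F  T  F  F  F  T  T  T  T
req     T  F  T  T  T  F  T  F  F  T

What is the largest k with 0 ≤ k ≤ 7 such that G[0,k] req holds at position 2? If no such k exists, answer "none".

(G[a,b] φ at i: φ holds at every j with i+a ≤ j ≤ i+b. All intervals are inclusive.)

2

req must hold from j=2 onward; find where it first fails.
  j=2: holds
  j=3: holds
  j=4: holds
  j=5: fails
Holds on [2,4], so largest k = 2.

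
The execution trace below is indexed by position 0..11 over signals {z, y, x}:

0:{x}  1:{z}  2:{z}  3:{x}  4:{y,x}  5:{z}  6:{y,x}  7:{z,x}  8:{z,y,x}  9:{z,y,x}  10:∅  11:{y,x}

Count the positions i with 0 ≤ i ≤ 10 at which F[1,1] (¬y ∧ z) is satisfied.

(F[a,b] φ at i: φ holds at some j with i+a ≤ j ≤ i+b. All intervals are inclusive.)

4

Evaluate at each i in [0,10]:
  i=0: ✓ (witness j=1)
  i=1: ✓ (witness j=2)
  i=2: ✗ (none in [3,3])
  i=3: ✗ (none in [4,4])
  i=4: ✓ (witness j=5)
  i=5: ✗ (none in [6,6])
  i=6: ✓ (witness j=7)
  i=7: ✗ (none in [8,8])
  i=8: ✗ (none in [9,9])
  i=9: ✗ (none in [10,10])
  i=10: ✗ (none in [11,11])
Positions where it holds: {0, 1, 4, 6} → 4.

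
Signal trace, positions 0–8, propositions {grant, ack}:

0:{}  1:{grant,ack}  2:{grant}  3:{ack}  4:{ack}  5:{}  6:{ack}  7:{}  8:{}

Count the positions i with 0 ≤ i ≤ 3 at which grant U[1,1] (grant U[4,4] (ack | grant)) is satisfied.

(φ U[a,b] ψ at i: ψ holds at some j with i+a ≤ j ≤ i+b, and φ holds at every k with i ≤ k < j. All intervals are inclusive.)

0

Evaluate at each i in [0,3]:
  i=0: ✗ (no rhs in [1,1])
  i=1: ✗ (no rhs in [2,2])
  i=2: ✗ (no rhs in [3,3])
  i=3: ✗ (no rhs in [4,4])
Positions where it holds: {} → 0.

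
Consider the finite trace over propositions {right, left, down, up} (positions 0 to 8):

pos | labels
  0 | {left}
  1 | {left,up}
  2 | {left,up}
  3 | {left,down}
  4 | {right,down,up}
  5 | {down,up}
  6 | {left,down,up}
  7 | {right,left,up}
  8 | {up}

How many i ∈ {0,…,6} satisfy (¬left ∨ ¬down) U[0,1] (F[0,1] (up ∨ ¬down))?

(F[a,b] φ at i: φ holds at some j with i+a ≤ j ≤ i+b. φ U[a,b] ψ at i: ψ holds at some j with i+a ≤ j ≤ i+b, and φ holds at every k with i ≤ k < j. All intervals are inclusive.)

7

Evaluate at each i in [0,6]:
  i=0: ✓ (rhs at j=0)
  i=1: ✓ (rhs at j=1)
  i=2: ✓ (rhs at j=2)
  i=3: ✓ (rhs at j=3)
  i=4: ✓ (rhs at j=4)
  i=5: ✓ (rhs at j=5)
  i=6: ✓ (rhs at j=6)
Positions where it holds: {0, 1, 2, 3, 4, 5, 6} → 7.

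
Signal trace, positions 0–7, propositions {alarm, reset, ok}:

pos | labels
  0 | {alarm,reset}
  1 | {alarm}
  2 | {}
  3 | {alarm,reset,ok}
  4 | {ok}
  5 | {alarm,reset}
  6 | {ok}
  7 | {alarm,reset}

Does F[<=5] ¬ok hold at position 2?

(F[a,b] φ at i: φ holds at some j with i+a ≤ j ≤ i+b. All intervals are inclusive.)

Check ¬ok at each j in [2,7]:
  j=2: true
  j=3: false
  j=4: false
  j=5: true
  j=6: false
  j=7: true
Found at j=2 → formula holds.

True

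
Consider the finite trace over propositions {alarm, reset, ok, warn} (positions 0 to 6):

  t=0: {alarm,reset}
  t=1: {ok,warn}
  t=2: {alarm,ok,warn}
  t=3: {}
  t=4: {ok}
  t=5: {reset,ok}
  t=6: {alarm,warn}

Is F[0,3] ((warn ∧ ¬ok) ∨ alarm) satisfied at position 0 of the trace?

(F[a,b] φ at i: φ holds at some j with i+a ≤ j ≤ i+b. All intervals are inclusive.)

Holds

Check ((warn ∧ ¬ok) ∨ alarm) at each j in [0,3]:
  j=0: true
  j=1: false
  j=2: true
  j=3: false
Found at j=0 → formula holds.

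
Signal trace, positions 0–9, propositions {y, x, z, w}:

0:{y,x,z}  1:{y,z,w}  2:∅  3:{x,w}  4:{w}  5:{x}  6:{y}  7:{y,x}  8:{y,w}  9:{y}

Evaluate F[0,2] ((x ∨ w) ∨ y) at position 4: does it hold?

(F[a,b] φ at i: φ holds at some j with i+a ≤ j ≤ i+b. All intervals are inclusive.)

True

Check ((x ∨ w) ∨ y) at each j in [4,6]:
  j=4: true
  j=5: true
  j=6: true
Found at j=4 → formula holds.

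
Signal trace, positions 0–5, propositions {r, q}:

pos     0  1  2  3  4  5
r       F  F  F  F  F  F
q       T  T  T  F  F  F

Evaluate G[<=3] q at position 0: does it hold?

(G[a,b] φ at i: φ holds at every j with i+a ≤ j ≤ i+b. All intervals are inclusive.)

Does not hold

Check q at every j in [0,3]:
  j=0: true
  j=1: true
  j=2: true
  j=3: false
Fails at j=3 → formula fails.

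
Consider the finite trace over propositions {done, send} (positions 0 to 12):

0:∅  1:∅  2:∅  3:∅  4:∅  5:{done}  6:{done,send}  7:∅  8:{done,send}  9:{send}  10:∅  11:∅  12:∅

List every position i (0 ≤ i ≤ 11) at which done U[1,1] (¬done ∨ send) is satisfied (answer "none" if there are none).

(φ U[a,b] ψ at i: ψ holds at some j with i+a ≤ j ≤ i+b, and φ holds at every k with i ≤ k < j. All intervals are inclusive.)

5, 6, 8

Evaluate at each i in [0,11]:
  i=0: ✗ (lhs fails at k=0 before rhs at j=1)
  i=1: ✗ (lhs fails at k=1 before rhs at j=2)
  i=2: ✗ (lhs fails at k=2 before rhs at j=3)
  i=3: ✗ (lhs fails at k=3 before rhs at j=4)
  i=4: ✗ (no rhs in [5,5])
  i=5: ✓ (rhs at j=6; lhs holds on [5,5])
  i=6: ✓ (rhs at j=7; lhs holds on [6,6])
  i=7: ✗ (lhs fails at k=7 before rhs at j=8)
  i=8: ✓ (rhs at j=9; lhs holds on [8,8])
  i=9: ✗ (lhs fails at k=9 before rhs at j=10)
  i=10: ✗ (lhs fails at k=10 before rhs at j=11)
  i=11: ✗ (lhs fails at k=11 before rhs at j=12)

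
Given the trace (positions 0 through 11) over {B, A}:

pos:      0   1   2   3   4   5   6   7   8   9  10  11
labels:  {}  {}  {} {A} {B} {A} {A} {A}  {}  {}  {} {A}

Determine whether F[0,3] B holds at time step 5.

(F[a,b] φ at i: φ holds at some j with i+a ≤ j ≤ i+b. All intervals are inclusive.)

Does not hold

Check B at each j in [5,8]:
  j=5: false
  j=6: false
  j=7: false
  j=8: false
No position in the window satisfies it → formula fails.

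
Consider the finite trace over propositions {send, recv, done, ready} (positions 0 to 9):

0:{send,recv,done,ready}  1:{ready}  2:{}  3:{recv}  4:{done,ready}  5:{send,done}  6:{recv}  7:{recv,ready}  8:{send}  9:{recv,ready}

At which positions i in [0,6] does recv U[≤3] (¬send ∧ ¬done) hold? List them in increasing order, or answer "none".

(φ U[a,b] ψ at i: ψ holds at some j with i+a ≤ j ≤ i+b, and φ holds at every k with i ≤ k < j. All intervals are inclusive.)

Evaluate at each i in [0,6]:
  i=0: ✓ (rhs at j=1; lhs holds on [0,0])
  i=1: ✓ (rhs at j=1)
  i=2: ✓ (rhs at j=2)
  i=3: ✓ (rhs at j=3)
  i=4: ✗ (lhs fails at k=4 before rhs at j=6)
  i=5: ✗ (lhs fails at k=5 before rhs at j=6)
  i=6: ✓ (rhs at j=6)

0, 1, 2, 3, 6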